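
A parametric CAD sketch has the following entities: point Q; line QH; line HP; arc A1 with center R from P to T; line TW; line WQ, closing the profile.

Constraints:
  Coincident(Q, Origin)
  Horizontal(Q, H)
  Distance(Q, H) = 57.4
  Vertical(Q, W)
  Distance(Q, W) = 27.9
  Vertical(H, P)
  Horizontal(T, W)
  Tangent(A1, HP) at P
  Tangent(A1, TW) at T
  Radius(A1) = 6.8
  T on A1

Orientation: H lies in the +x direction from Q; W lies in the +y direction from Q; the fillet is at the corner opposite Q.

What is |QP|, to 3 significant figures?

61.2

The virtual corner opposite Q is at (57.4, 27.9). Since A1 is tangent to HP there, RP ⟂ HP and tangency of A1 to TW means the radius RT is perpendicular to TW, with radius 6.8, so the center R sits 6.8 in from both sides at R = (50.6, 21.1). That places the tangent points at P = (57.4, 21.1) on HP and T = (50.6, 27.9) on TW. Then |QP| = |P − Q| = 61.2.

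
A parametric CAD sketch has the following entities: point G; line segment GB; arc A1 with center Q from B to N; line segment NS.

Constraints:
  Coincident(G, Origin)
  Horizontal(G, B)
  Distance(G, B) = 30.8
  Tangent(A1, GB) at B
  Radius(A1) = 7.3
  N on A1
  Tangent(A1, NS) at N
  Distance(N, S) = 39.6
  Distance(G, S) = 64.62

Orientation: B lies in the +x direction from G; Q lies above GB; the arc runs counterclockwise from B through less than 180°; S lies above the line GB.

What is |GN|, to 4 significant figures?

38.30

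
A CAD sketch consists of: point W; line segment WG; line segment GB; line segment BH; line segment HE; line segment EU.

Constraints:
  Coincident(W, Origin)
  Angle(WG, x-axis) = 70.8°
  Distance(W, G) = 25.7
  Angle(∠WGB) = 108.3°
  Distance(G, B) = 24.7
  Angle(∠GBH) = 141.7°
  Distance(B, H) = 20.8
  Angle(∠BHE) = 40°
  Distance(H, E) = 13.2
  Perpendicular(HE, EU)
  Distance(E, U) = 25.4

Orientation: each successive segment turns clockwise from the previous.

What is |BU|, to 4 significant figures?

12.34

W is at the origin; WG runs at 70.8° with length 25.7, so G = (8.452, 24.27). ∠WGB = 108.3° gives GB at -0.9000° from the x-axis; with |GB| = 24.7, B = (33.15, 23.88). ∠GBH = 141.7° gives BH at -39.20° from the x-axis; with |BH| = 20.8, H = (49.27, 10.74). ∠BHE = 40.0° gives HE at -179.2° from the x-axis; with |HE| = 13.2, E = (36.07, 10.55). HE ⟂ EU, so EU runs at 90.80°; with |EU| = 25.4, U = (35.71, 35.95). Then |BU| = |U − B| = 12.34.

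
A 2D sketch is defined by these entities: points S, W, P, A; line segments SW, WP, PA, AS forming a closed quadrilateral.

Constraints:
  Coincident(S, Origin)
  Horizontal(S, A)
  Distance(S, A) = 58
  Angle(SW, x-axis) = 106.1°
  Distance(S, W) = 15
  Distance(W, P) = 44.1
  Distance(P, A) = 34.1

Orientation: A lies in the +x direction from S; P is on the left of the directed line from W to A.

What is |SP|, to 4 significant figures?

46.89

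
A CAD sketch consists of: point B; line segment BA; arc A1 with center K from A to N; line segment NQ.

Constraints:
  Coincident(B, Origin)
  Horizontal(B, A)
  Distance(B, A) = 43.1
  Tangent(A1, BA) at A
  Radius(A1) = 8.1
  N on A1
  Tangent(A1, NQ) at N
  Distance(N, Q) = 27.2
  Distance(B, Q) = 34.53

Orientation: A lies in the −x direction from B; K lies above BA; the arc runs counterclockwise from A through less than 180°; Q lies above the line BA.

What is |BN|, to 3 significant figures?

36.4

B is at the origin; BA is horizontal with |BA| = 43.1 and A on the −x side, so A = (-43.1, 0.00). The tangent condition forces KA to be normal to BA, so K = A + (0, 8.1) = (-43.1, 8.10). Since KN ⟂ NQ (tangency), |KQ| = √(8.1² + 27.2²) = 28.4 regardless of where N sits on A1. So Q lies on both circle(B, 34.53) and circle(K, 28.4); the above-BA intersection is Q = (-21.8, 26.8). N is the foot of the tangent from Q: N = (-36.2, 3.79).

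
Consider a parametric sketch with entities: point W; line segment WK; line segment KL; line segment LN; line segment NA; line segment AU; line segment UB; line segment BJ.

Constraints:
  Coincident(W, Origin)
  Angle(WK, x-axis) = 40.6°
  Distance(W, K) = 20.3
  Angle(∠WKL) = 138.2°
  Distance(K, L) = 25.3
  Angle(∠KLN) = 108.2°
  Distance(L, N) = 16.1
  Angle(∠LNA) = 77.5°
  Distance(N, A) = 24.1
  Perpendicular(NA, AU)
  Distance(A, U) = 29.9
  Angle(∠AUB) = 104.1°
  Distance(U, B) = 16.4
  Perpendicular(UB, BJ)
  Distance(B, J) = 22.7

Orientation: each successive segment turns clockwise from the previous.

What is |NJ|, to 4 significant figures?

12.17

W is at the origin; WK runs at 40.6° with length 20.3, so K = (15.41, 13.21). ∠WKL = 138.2° gives KL at -1.200° from the x-axis; with |KL| = 25.3, L = (40.71, 12.68). ∠KLN = 108.2° gives LN at -73.00° from the x-axis; with |LN| = 16.1, N = (45.41, -2.716). ∠LNA = 77.5° gives NA at -175.5° from the x-axis; with |NA| = 24.1, A = (21.39, -4.606). NA is perpendicular to AU, so AU runs at 94.50°; with |AU| = 29.9, U = (19.04, 25.20). ∠AUB = 104.1° gives UB at 18.60° from the x-axis; with |UB| = 16.4, B = (34.59, 30.43). UB is perpendicular to BJ, so BJ runs at -71.40°; with |BJ| = 22.7, J = (41.83, 8.918). Then |NJ| = |J − N| = 12.17.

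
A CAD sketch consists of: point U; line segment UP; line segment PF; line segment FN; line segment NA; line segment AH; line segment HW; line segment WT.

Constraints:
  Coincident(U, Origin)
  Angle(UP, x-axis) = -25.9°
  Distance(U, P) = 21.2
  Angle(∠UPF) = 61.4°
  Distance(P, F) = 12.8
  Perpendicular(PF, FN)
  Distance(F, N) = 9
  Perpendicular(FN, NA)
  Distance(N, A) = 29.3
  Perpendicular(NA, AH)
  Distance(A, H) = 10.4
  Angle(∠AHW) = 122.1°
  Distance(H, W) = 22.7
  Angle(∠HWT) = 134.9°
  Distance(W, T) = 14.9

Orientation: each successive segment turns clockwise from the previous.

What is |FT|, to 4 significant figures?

11.05

∠AHW = 122.1° gives HW at -112.4° from the x-axis; with |HW| = 22.7, W = (24.67, -21.81). ∠HWT = 134.9° gives WT at -157.5° from the x-axis; with |WT| = 14.9, T = (10.90, -27.51). Then |FT| = |T − F| = 11.05.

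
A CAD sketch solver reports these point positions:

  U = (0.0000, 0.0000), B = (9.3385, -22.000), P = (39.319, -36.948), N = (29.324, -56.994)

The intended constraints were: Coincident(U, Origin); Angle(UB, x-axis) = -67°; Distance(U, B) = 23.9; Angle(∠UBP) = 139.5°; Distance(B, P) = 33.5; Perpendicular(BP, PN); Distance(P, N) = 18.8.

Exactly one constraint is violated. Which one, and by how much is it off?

Distance(P, N) = 18.8 — off by 3.60.

U = (0.00, 0.00) ✓; UB at -67.00° ✓; |UB| = 23.90 ✓; ∠UBP = 139.5° ✓; |BP| = 33.50 ✓; ∠(BP, PN) = 90.00° ✓; |PN| = 22.40 ✗.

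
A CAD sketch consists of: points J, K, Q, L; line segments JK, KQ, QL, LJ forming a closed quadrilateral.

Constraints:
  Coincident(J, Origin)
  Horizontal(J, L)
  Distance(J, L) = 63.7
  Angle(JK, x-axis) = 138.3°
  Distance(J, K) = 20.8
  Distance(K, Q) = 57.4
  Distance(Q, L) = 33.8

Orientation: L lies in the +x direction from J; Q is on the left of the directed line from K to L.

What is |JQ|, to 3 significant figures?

47.8

Checks: |KQ| = 57.40 ✓; |QL| = 33.80 ✓.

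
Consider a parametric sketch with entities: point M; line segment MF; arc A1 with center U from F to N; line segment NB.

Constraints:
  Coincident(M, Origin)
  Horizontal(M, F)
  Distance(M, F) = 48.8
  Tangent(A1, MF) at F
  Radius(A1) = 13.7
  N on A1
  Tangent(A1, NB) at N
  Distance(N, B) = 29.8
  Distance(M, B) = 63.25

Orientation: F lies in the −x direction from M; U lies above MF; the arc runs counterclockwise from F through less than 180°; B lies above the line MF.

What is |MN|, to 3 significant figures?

39.6

Checks: |UN| = 13.70 ✓; ∠(UN, NB) = 90.00° ✓; |NB| = 29.80 ✓; |MB| = 63.25 ✓.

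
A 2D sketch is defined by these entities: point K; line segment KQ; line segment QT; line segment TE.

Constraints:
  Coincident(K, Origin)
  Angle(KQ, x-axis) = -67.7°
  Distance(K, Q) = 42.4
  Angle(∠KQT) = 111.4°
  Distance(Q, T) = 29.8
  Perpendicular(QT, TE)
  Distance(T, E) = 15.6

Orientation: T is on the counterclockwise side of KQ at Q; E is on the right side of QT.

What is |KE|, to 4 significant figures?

71.29

K is at the origin; KQ runs at -67.7° with length 42.4, so Q = 42.4·(cos -67.7°, sin -67.7°) = (16.09, -39.23). ∠KQT = 111.4°, so QT runs at -67.7° + (180° − 111.4°) = 0.9000° from the x-axis; with |QT| = 29.8, T = Q + 29.8·(cos 0.9000°, sin 0.9000°) = (45.89, -38.76). The perpendicularity gives TE at right angles to QT; with |TE| = 15.6 on the right of QT, E = T + 15.6·(0.01571, -0.9999) = (46.13, -54.36). Then |KE| = |E − K| = 71.29.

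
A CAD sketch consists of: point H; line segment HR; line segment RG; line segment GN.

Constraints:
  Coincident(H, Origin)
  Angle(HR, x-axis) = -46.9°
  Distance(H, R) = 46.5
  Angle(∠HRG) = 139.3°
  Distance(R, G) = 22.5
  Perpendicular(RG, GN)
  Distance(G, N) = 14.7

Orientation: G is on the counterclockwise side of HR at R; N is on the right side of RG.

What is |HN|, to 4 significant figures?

73.23

H is at the origin; HR runs at -46.9° with length 46.5, so R = 46.5·(cos -46.9°, sin -46.9°) = (31.77, -33.95). ∠HRG = 139.3°, so RG runs at -46.9° + (180° − 139.3°) = -6.200° from the x-axis; with |RG| = 22.5, G = R + 22.5·(cos -6.200°, sin -6.200°) = (54.14, -36.38). The perpendicularity gives GN at right angles to RG; with |GN| = 14.7 on the right of RG, N = G + 14.7·(-0.1080, -0.9942) = (52.55, -51.00). Then |HN| = |N − H| = 73.23.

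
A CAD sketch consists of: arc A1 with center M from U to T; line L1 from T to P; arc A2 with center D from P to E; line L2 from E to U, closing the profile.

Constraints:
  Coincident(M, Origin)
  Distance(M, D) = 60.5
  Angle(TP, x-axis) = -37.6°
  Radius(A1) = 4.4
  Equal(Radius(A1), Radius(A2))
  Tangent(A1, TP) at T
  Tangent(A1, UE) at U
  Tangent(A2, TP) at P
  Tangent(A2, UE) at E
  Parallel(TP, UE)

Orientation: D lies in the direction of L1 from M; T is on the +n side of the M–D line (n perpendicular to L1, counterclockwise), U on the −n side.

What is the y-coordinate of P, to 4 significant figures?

-33.43

The slot axis is L1's direction at -37.6°, so u = (cos -37.6°, sin -37.6°) = (0.7923, -0.6101) and n = (−sin -37.6°, cos -37.6°) = (0.6101, 0.7923). M is at the origin and D lies 60.5 along u from M, so D = 60.5·u = (47.93, -36.91). Tangency of A1 to both parallel lines with radius 4.4 puts T and U at M ± 4.4·n: T = (2.685, 3.486), U = (-2.685, -3.486). Equal radii place P and E the same way about D: P = D + 4.4·n = (50.62, -33.43), E = D − 4.4·n = (45.25, -40.40). So P.y = -33.43.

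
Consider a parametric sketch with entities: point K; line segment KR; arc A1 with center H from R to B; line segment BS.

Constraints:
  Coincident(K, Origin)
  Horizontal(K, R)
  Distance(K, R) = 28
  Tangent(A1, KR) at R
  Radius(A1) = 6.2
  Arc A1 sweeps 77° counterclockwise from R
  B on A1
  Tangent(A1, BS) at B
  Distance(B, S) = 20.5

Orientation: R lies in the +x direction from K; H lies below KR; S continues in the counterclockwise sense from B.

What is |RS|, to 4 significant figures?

26.97

On A1, R sits at bearing 90° from H; a 77° counterclockwise sweep puts B at bearing 167°, so B = H + 6.2·(cos 167°, sin 167°) = (21.96, -4.805). Since A1 is tangent to BS there, HB ⟂ BS, so BS runs along (−sin 167°, cos 167°); with |BS| = 20.5, S = (17.35, -24.78). Then |RS| = |S − R| = 26.97.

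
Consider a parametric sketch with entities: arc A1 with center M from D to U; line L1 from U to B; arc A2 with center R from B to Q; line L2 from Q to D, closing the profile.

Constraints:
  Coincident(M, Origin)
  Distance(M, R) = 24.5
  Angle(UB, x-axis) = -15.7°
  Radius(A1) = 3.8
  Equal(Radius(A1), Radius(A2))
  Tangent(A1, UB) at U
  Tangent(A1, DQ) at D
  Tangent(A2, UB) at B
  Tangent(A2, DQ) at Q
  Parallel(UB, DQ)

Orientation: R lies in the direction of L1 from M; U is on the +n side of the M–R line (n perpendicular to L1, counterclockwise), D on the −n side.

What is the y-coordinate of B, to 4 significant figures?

-2.971

Tangency of A1 to both parallel lines with radius 3.8 puts U and D at M ± 3.8·n: U = (1.028, 3.658), D = (-1.028, -3.658). Equal radii place B and Q the same way about R: B = R + 3.8·n = (24.61, -2.971), Q = R − 3.8·n = (22.56, -10.29). So B.y = -2.971.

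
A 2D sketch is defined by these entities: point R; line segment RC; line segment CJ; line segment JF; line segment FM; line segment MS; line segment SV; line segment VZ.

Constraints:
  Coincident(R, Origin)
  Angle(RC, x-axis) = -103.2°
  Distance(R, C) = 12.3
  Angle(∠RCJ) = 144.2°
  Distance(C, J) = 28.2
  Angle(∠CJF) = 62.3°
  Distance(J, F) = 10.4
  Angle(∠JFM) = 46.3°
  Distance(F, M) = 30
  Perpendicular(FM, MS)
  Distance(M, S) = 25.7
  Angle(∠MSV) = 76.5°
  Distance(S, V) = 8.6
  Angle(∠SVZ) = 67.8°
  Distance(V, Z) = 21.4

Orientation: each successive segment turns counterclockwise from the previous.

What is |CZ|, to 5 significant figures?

31.200

R is at the origin; RC runs at -103.2° with length 12.3, so C = (-2.8087, -11.975). ∠RCJ = 144.2° gives CJ at -67.400° from the x-axis; with |CJ| = 28.2, J = (8.0284, -38.010). ∠CJF = 62.3° gives JF at 50.300° from the x-axis; with |JF| = 10.4, F = (14.672, -30.008). ∠JFM = 46.3° gives FM at -176.00° from the x-axis; with |FM| = 30.0, M = (-15.255, -32.100). FM is perpendicular to MS, so MS runs at -86.000°; with |MS| = 25.7, S = (-13.463, -57.738). ∠MSV = 76.5° gives SV at 17.500° from the x-axis; with |SV| = 8.6, V = (-5.2606, -55.152). ∠SVZ = 67.8° gives VZ at 129.70° from the x-axis; with |VZ| = 21.4, Z = (-18.930, -38.687). Then |CZ| = |Z − C| = 31.200.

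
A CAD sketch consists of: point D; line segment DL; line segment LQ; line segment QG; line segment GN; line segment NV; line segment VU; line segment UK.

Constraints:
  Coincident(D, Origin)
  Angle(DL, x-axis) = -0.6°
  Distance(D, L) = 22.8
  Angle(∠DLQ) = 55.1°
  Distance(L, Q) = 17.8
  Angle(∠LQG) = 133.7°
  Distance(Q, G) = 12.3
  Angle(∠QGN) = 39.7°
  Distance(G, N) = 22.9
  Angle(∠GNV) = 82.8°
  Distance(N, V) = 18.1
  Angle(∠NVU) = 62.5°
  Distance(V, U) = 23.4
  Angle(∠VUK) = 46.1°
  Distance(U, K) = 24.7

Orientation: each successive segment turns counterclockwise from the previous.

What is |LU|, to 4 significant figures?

25.78

D is at the origin; DL runs at -0.6° with length 22.8, so L = (22.80, -0.2388). ∠DLQ = 55.1° gives LQ at 124.3° from the x-axis; with |LQ| = 17.8, Q = (12.77, 14.47). ∠LQG = 133.7° gives QG at 170.6° from the x-axis; with |QG| = 12.3, G = (0.6331, 16.47). ∠QGN = 39.7° gives GN at -49.10° from the x-axis; with |GN| = 22.9, N = (15.63, -0.8343). ∠GNV = 82.8° gives NV at 48.10° from the x-axis; with |NV| = 18.1, V = (27.71, 12.64). ∠NVU = 62.5° gives VU at 165.6° from the x-axis; with |VU| = 23.4, U = (5.050, 18.46). Then |LU| = |U − L| = 25.78.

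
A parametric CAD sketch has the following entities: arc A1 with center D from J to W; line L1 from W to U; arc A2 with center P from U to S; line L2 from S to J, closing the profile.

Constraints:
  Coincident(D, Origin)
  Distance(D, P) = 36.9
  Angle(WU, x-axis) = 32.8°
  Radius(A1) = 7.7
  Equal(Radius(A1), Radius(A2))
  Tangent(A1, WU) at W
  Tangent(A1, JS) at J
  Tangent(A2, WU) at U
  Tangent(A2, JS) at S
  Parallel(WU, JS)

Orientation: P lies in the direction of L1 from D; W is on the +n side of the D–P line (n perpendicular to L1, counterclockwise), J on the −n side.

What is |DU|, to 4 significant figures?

37.69

The slot axis is L1's direction at 32.8°, so u = (cos 32.8°, sin 32.8°) = (0.8406, 0.5417) and n = (−sin 32.8°, cos 32.8°) = (-0.5417, 0.8406). D is at the origin and P lies 36.9 along u from D, so P = 36.9·u = (31.02, 19.99). Tangency of A1 to both parallel lines with radius 7.7 puts W and J at D ± 7.7·n: W = (-4.171, 6.472), J = (4.171, -6.472). Equal radii place U and S the same way about P: U = P + 7.7·n = (26.85, 26.46), S = P − 7.7·n = (35.19, 13.52). Then |DU| = |U − D| = 37.69.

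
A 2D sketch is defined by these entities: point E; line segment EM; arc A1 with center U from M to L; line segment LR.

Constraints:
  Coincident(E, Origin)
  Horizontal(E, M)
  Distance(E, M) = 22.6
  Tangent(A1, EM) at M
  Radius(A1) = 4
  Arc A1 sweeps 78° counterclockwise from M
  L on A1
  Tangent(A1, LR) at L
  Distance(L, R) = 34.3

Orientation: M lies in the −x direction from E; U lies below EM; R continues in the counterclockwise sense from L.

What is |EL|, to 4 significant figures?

26.70

The tangent condition forces UM to be normal to EM, so U = M + (0, -4) = (-22.60, -4.000). On A1, M sits at bearing 90° from U; a 78° counterclockwise sweep puts L at bearing 168°, so L = U + 4.0·(cos 168°, sin 168°) = (-26.51, -3.168). Then |EL| = |L − E| = 26.70.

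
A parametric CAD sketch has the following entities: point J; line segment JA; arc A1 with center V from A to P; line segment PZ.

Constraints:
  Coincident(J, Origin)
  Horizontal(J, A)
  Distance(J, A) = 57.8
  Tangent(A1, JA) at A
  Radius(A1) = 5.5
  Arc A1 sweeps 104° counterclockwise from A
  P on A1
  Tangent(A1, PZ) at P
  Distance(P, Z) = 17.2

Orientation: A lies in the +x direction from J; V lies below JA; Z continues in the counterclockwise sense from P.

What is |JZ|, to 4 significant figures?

61.31

On A1, A sits at bearing 90° from V; a 104° counterclockwise sweep puts P at bearing 194°, so P = V + 5.5·(cos 194°, sin 194°) = (52.46, -6.831). A1 meets PZ tangentially, so VP is at right angles to PZ, so PZ runs along (−sin 194°, cos 194°); with |PZ| = 17.2, Z = (56.62, -23.52). Then |JZ| = |Z − J| = 61.31.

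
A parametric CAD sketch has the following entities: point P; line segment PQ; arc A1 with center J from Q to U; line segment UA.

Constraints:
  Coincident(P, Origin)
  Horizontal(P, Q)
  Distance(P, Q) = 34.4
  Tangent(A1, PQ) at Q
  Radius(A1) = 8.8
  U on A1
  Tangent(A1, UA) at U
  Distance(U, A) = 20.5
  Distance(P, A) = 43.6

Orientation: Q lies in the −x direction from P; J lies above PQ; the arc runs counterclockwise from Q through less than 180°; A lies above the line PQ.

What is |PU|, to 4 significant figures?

28.08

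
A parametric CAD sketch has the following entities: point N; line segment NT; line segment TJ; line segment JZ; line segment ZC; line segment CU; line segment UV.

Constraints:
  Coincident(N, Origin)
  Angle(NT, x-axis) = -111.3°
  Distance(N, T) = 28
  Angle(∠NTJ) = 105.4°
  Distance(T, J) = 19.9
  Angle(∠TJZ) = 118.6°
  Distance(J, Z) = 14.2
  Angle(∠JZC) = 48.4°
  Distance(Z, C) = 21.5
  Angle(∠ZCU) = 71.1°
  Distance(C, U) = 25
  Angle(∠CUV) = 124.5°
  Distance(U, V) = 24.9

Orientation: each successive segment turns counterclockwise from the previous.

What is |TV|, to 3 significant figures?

46.2

N is at the origin; NT runs at -111.3° with length 28.0, so T = (-10.2, -26.1). ∠NTJ = 105.4° gives TJ at -36.7° from the x-axis; with |TJ| = 19.9, J = (5.78, -38.0). ∠TJZ = 118.6° gives JZ at 24.7° from the x-axis; with |JZ| = 14.2, Z = (18.7, -32.0). ∠JZC = 48.4° gives ZC at 156° from the x-axis; with |ZC| = 21.5, C = (-1.00, -23.4). ∠ZCU = 71.1° gives CU at -94.8° from the x-axis; with |CU| = 25.0, U = (-3.09, -48.3). ∠CUV = 124.5° gives UV at -39.3° from the x-axis; with |UV| = 24.9, V = (16.2, -64.1). Then |TV| = |V − T| = 46.2.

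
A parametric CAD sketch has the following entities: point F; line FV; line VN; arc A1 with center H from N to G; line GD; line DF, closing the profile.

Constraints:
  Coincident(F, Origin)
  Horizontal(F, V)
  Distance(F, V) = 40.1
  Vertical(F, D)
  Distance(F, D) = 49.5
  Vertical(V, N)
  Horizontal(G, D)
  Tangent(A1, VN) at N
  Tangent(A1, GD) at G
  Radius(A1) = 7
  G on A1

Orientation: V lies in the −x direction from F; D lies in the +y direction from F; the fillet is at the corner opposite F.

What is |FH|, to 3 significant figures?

53.9

FD is vertical with |FD| = 49.5 and D on the +y side, so D = (0.00, 49.5). The virtual corner opposite F is at (-40.1, 49.5). A1 meets VN tangentially, so HN is at right angles to VN and A1 meets GD tangentially, so HG is at right angles to GD, with radius 7.0, so the center H sits 7.0 in from both sides at H = (-33.1, 42.5). Then |FH| = |H − F| = 53.9.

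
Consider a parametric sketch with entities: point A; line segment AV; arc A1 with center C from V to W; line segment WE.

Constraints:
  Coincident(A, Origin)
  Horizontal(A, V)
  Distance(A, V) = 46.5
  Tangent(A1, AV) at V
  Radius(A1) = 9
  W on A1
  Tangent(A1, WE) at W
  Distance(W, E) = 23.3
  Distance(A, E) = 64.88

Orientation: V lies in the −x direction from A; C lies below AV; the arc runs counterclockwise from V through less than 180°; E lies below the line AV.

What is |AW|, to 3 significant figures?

56.2

Checks: |CW| = 9.000 ✓; ∠(CW, WE) = 90.00° ✓; |WE| = 23.30 ✓; |AE| = 64.88 ✓.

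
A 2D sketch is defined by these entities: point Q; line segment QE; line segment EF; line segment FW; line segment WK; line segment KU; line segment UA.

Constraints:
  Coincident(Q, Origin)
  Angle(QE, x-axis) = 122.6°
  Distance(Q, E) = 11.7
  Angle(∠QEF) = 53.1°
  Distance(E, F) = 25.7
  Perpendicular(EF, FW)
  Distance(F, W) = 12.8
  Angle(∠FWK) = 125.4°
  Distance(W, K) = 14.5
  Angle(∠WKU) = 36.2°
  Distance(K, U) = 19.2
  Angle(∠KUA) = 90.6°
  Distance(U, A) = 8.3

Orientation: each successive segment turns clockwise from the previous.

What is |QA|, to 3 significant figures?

21.2

Q is at the origin; QE runs at 122.6° with length 11.7, so E = (-6.30, 9.86). ∠QEF = 53.1° gives EF at -4.30° from the x-axis; with |EF| = 25.7, F = (19.3, 7.93). EF is perpendicular to FW, so FW runs at -94.3°; with |FW| = 12.8, W = (18.4, -4.83). ∠FWK = 125.4° gives WK at -149° from the x-axis; with |WK| = 14.5, K = (5.95, -12.3). ∠WKU = 36.2° gives KU at 67.3° from the x-axis; with |KU| = 19.2, U = (13.4, 5.39). ∠KUA = 90.6° gives UA at -22.1° from the x-axis; with |UA| = 8.3, A = (21.0, 2.27). Then |QA| = |A − Q| = 21.2.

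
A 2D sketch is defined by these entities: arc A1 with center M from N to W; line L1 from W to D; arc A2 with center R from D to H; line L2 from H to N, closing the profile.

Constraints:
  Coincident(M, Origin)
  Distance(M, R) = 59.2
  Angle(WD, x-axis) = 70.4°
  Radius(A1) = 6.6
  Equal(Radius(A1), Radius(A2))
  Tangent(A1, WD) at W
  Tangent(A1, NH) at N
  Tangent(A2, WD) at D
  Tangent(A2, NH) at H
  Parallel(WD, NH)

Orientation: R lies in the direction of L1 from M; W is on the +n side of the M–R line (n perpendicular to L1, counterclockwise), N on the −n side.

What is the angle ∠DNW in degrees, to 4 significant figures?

77.43°

The slot axis is L1's direction at 70.4°, so u = (cos 70.4°, sin 70.4°) = (0.3355, 0.9421) and n = (−sin 70.4°, cos 70.4°) = (-0.9421, 0.3355). M is at the origin and R lies 59.2 along u from M, so R = 59.2·u = (19.86, 55.77). Tangency of A1 to both parallel lines with radius 6.6 puts W and N at M ± 6.6·n: W = (-6.218, 2.214), N = (6.218, -2.214). Equal radii place D and H the same way about R: D = R + 6.6·n = (13.64, 57.98), H = R − 6.6·n = (26.08, 53.56). Then cos ∠DNW = ND·NW / (|ND||NW|), giving 77.43°.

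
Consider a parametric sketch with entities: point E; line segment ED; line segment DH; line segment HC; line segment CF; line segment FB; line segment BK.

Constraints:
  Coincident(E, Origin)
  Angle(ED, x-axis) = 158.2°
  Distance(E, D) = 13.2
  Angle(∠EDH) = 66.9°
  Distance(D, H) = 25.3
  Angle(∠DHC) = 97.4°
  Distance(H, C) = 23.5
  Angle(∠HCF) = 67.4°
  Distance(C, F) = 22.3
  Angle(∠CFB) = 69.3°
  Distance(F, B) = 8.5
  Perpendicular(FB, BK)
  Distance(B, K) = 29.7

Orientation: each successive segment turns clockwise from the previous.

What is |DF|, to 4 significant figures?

18.74

E is at the origin; ED runs at 158.2° with length 13.2, so D = (-12.26, 4.902). ∠EDH = 66.9° gives DH at 45.10° from the x-axis; with |DH| = 25.3, H = (5.603, 22.82). ∠DHC = 97.4° gives HC at -37.50° from the x-axis; with |HC| = 23.5, C = (24.25, 8.517). ∠HCF = 67.4° gives CF at -150.1° from the x-axis; with |CF| = 22.3, F = (4.915, -2.599). Then |DF| = |F − D| = 18.74.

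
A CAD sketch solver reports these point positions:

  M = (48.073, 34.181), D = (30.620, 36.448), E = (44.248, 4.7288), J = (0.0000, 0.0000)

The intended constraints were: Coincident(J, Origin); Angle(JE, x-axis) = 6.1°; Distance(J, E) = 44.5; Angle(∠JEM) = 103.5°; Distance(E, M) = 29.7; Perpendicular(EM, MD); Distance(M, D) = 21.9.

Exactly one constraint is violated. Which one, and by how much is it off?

Distance(M, D) = 21.9 — off by 4.30.

J = (0.00, 0.00) ✓; JE at 6.100° ✓; |JE| = 44.50 ✓; ∠JEM = 103.5° ✓; |EM| = 29.70 ✓; ∠(EM, MD) = 90.00° ✓; |MD| = 17.60 ✗.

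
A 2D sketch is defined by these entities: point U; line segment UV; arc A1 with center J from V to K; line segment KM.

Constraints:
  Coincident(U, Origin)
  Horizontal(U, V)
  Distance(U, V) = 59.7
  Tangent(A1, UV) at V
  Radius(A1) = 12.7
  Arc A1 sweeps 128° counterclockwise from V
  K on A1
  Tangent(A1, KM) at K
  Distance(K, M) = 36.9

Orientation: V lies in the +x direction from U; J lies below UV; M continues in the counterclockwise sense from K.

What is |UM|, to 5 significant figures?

87.767

U is at the origin; UV is horizontal with |UV| = 59.7 and V on the +x side, so V = (59.700, 0.0000). The tangent condition forces JV to be normal to UV, so J = V + (0, -12.7) = (59.700, -12.700). On A1, V sits at bearing 90° from J; a 128° counterclockwise sweep puts K at bearing 218°, so K = J + 12.7·(cos 218°, sin 218°) = (49.692, -20.519). Since A1 is tangent to KM there, JK ⟂ KM, so KM runs along (−sin 218°, cos 218°); with |KM| = 36.9, M = (72.410, -49.596). Then |UM| = |M − U| = 87.767.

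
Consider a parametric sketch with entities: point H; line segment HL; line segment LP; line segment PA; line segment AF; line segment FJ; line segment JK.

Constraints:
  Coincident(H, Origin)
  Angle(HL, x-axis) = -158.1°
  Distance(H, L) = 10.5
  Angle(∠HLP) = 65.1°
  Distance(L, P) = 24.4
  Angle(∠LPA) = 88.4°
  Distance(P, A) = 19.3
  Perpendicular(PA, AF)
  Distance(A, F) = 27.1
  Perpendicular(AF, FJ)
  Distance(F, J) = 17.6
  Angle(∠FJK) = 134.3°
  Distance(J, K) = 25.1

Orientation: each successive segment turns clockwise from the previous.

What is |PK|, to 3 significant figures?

18.3

AF ⟂ FJ, so FJ runs at 175°; with |FJ| = 17.6, J = (-8.94, -6.70). ∠FJK = 134.3° gives JK at 130° from the x-axis; with |JK| = 25.1, K = (-25.0, 12.6). Then |PK| = |K − P| = 18.3.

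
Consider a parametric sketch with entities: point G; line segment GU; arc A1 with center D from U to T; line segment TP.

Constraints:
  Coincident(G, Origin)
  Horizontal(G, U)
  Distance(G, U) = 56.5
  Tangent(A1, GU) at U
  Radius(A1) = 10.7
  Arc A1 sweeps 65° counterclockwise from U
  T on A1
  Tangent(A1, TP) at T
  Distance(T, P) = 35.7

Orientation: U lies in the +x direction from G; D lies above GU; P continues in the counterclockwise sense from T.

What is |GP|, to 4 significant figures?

89.96

G is at the origin; G and U share the same y with |GU| = 56.5 and U on the +x side, so U = (56.50, 0.000). Since A1 is tangent to GU there, DU ⟂ GU, so D = U + (0, 10.7) = (56.50, 10.70). On A1, U sits at bearing -90° from D; a 65° counterclockwise sweep puts T at bearing -25°, so T = D + 10.7·(cos -25°, sin -25°) = (66.20, 6.178). Tangency of A1 to TP means the radius DT is perpendicular to TP, so TP runs along (−sin -25°, cos -25°); with |TP| = 35.7, P = (81.28, 38.53). Then |GP| = |P − G| = 89.96.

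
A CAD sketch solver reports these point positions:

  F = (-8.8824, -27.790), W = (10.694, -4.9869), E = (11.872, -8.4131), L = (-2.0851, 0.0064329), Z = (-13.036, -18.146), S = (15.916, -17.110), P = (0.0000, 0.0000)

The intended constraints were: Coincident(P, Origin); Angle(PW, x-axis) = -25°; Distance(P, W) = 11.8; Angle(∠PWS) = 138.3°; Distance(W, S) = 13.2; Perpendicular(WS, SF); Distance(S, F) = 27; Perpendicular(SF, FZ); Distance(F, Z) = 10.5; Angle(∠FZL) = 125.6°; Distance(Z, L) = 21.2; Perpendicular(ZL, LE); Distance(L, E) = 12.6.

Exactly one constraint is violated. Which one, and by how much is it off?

Distance(L, E) = 12.6 — off by 3.70.

P = (0.00, 0.00) ✓; PW at -25.00° ✓; |PW| = 11.80 ✓; ∠PWS = 138.3° ✓; |WS| = 13.20 ✓; ∠(WS, SF) = 90.00° ✓; |SF| = 27.00 ✓; ∠(SF, FZ) = 90.00° ✓; |FZ| = 10.50 ✓; ∠FZL = 125.6° ✓; |ZL| = 21.20 ✓; ∠(ZL, LE) = 90.00° ✓; |LE| = 16.30 ✗.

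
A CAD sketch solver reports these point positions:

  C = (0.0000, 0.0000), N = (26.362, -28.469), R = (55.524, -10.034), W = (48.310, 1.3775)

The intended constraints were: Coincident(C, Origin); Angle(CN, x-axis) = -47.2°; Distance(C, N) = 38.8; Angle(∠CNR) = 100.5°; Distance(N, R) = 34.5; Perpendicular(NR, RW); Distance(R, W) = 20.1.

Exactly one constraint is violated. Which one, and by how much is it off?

Distance(R, W) = 20.1 — off by 6.60.

C = (0.00, 0.00) ✓; CN at -47.20° ✓; |CN| = 38.80 ✓; ∠CNR = 100.5° ✓; |NR| = 34.50 ✓; ∠(NR, RW) = 90.00° ✓; |RW| = 13.50 ✗.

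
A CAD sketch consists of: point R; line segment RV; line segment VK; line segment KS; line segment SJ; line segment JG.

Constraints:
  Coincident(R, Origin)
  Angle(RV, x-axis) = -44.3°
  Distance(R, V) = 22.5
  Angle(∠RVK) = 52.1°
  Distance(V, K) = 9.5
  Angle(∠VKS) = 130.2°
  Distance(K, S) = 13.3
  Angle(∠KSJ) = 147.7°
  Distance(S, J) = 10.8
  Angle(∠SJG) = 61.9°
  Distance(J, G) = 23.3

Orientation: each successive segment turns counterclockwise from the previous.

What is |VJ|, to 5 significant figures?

28.599

∠VKS = 130.2° gives KS at 133.40° from the x-axis; with |KS| = 13.3, S = (8.0238, 3.3899). ∠KSJ = 147.7° gives SJ at 165.70° from the x-axis; with |SJ| = 10.8, J = (-2.4416, 6.0575). Then |VJ| = |J − V| = 28.599.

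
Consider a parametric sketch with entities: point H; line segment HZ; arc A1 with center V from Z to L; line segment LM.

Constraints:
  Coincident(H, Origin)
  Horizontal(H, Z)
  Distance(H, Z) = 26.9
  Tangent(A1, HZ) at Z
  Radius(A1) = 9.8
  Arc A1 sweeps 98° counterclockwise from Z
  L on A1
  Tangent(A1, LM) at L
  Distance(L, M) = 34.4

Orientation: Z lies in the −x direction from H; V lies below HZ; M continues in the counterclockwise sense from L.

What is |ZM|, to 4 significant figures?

45.50

On A1, Z sits at bearing 90° from V; a 98° counterclockwise sweep puts L at bearing 188°, so L = V + 9.8·(cos 188°, sin 188°) = (-36.60, -11.16). A1 meets LM tangentially, so VL is at right angles to LM, so LM runs along (−sin 188°, cos 188°); with |LM| = 34.4, M = (-31.82, -45.23). Then |ZM| = |M − Z| = 45.50.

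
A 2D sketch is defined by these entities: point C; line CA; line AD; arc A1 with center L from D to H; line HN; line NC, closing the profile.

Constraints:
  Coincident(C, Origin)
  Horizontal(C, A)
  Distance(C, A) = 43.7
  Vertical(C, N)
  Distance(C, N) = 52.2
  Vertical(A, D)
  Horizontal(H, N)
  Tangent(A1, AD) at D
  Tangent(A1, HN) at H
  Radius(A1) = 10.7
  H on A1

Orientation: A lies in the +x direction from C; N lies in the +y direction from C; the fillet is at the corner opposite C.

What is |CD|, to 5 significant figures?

60.266

The virtual corner opposite C is at (43.700, 52.200). Since A1 is tangent to AD there, LD ⟂ AD and A1 meets HN tangentially, so LH is at right angles to HN, with radius 10.7, so the center L sits 10.7 in from both sides at L = (33.000, 41.500). That places the tangent points at D = (43.700, 41.500) on AD and H = (33.000, 52.200) on HN. Then |CD| = |D − C| = 60.266.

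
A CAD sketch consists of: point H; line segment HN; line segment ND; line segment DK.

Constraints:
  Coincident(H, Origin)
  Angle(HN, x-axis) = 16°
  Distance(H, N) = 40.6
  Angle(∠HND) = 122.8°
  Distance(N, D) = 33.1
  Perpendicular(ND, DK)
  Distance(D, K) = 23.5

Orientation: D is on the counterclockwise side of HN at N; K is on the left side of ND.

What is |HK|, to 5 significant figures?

56.109

∠HND = 122.8°, so ND runs at 16.0° + (180° − 122.8°) = 73.200° from the x-axis; with |ND| = 33.1, D = N + 33.1·(cos 73.200°, sin 73.200°) = (48.594, 42.878). The perpendicularity gives DK at right angles to ND; with |DK| = 23.5 on the left of ND, K = D + 23.5·(-0.95732, 0.28903) = (26.097, 49.670). Then |HK| = |K − H| = 56.109.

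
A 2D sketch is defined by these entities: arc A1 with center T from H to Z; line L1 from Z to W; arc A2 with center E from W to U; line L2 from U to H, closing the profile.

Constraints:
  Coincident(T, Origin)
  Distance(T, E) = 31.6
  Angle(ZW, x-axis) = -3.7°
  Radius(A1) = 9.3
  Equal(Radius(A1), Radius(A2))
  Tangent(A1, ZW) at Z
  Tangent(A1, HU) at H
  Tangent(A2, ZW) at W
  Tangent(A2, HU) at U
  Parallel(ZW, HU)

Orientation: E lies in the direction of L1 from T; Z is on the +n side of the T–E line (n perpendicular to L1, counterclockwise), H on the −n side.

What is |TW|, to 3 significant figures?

32.9

The slot axis is L1's direction at -3.7°, so u = (cos -3.7°, sin -3.7°) = (0.998, -0.0645) and n = (−sin -3.7°, cos -3.7°) = (0.0645, 0.998). T is at the origin and E lies 31.6 along u from T, so E = 31.6·u = (31.5, -2.04). Tangency of A1 to both parallel lines with radius 9.3 puts Z and H at T ± 9.3·n: Z = (0.600, 9.28), H = (-0.600, -9.28). Equal radii place W and U the same way about E: W = E + 9.3·n = (32.1, 7.24), U = E − 9.3·n = (30.9, -11.3). Then |TW| = |W − T| = 32.9.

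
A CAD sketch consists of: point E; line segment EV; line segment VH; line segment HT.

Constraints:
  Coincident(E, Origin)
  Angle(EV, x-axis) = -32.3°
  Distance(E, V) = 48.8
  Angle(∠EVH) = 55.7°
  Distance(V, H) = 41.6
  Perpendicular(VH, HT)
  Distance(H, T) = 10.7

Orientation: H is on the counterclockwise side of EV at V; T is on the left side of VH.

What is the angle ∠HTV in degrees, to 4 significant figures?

75.58°

∠EVH = 55.7°, so VH runs at -32.3° + (180° − 55.7°) = 92.00° from the x-axis; with |VH| = 41.6, H = V + 41.6·(cos 92.00°, sin 92.00°) = (39.80, 15.50). The perpendicularity gives HT at right angles to VH; with |HT| = 10.7 on the left of VH, T = H + 10.7·(-0.9994, -0.03490) = (29.10, 15.12). Then cos ∠HTV = TH·TV / (|TH||TV|), giving 75.58°.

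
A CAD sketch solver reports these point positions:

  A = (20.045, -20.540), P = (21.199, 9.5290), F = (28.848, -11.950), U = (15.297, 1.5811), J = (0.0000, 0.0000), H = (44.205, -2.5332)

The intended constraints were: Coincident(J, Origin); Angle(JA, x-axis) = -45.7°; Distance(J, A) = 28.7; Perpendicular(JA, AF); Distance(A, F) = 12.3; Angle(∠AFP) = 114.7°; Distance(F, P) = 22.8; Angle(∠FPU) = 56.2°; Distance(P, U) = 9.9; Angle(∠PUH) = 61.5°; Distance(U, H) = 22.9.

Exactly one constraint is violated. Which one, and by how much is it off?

Distance(U, H) = 22.9 — off by 6.30.

J = (0.00, 0.00) ✓; JA at -45.70° ✓; |JA| = 28.70 ✓; ∠(JA, AF) = 90.00° ✓; |AF| = 12.30 ✓; ∠AFP = 114.7° ✓; |FP| = 22.80 ✓; ∠FPU = 56.20° ✓; |PU| = 9.900 ✓; ∠PUH = 61.50° ✓; |UH| = 29.20 ✗.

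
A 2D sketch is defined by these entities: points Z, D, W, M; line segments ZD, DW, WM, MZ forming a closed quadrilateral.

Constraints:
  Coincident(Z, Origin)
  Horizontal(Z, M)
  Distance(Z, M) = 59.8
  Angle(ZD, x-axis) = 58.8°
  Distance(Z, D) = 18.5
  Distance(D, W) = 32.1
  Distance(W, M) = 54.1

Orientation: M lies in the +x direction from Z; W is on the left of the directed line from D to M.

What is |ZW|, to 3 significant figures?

50.6

Z is at the origin; ZM is horizontal with |ZM| = 59.8 and M in +x, so M = (59.8, 0). ZD runs at 58.8° with |ZD| = 18.5, so D = (9.58, 15.8). W is determined by |DW| = 32.1 and |WM| = 54.1 together: it lies at the intersection of circle(D, 32.1) and circle(M, 54.1). With |DM| = 52.7, the foot of the radical line on DM is 8.32 from D and the perpendicular offset is √(32.1² − 8.32²) = 31.0. Taking the left-of-DM solution: W = (26.8, 42.9).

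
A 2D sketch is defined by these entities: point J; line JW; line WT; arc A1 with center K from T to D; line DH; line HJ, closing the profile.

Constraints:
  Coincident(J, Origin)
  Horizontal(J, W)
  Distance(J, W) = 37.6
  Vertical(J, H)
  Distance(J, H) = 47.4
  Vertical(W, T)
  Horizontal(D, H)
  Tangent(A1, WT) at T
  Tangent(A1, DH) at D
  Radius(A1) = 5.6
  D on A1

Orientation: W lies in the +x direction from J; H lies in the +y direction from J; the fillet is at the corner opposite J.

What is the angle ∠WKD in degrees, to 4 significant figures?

172.4°

J is at the origin; J and W share the same y with |JW| = 37.6 and W on the +x side, so W = (37.60, 0.000). JH is vertical with |JH| = 47.4 and H on the +y side, so H = (0.000, 47.40). The virtual corner opposite J is at (37.60, 47.40). The tangent condition forces KT to be normal to WT and the tangent condition forces KD to be normal to DH, with radius 5.6, so the center K sits 5.6 in from both sides at K = (32.00, 41.80). That places the tangent points at T = (37.60, 41.80) on WT and D = (32.00, 47.40) on DH. Then cos ∠WKD = KW·KD / (|KW||KD|), giving 172.4°.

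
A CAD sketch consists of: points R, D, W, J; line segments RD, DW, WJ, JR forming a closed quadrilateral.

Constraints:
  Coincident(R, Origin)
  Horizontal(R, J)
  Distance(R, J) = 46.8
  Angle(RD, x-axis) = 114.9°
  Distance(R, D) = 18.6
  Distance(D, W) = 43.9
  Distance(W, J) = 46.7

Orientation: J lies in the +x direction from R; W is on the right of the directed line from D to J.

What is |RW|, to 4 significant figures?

25.43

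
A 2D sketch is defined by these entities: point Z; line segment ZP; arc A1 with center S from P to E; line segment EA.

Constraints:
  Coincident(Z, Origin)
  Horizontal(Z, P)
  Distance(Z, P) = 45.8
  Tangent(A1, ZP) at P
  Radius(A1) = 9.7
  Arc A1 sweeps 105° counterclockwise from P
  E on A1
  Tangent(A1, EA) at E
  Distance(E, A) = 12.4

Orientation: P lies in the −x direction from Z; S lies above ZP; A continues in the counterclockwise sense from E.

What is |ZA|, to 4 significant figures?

46.44

Z is at the origin; ZP is horizontal with |ZP| = 45.8 and P on the −x side, so P = (-45.80, 0.000). Since A1 is tangent to ZP there, SP ⟂ ZP, so S = P + (0, 9.7) = (-45.80, 9.700). On A1, P sits at bearing -90° from S; a 105° counterclockwise sweep puts E at bearing 15°, so E = S + 9.7·(cos 15°, sin 15°) = (-36.43, 12.21). Tangency of A1 to EA means the radius SE is perpendicular to EA, so EA runs along (−sin 15°, cos 15°); with |EA| = 12.4, A = (-39.64, 24.19). Then |ZA| = |A − Z| = 46.44.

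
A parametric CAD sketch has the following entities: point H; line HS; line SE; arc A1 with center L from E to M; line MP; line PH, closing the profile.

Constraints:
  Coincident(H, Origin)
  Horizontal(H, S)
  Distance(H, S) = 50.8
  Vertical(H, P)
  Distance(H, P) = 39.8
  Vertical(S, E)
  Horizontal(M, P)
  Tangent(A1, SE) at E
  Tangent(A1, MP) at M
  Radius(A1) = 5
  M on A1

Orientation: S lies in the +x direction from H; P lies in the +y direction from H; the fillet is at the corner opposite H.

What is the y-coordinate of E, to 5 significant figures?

34.800

H is at the origin; HS is horizontal with |HS| = 50.8 and S on the +x side, so S = (50.800, 0.0000). HP is vertical with |HP| = 39.8 and P on the +y side, so P = (0.0000, 39.800). The virtual corner opposite H is at (50.800, 39.800). The tangent condition forces LE to be normal to SE and A1 meets MP tangentially, so LM is at right angles to MP, with radius 5.0, so the center L sits 5.0 in from both sides at L = (45.800, 34.800). That places the tangent points at E = (50.800, 34.800) on SE and M = (45.800, 39.800) on MP. So E.y = 34.800.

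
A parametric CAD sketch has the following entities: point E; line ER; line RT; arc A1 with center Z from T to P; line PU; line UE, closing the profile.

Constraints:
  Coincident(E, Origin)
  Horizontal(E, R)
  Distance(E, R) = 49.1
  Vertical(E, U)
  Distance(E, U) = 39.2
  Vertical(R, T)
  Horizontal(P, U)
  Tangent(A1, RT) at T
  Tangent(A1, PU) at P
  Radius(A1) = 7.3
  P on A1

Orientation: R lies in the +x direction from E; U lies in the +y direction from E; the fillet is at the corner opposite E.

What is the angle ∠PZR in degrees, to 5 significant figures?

167.11°

E is at the origin; E and R share the same y with |ER| = 49.1 and R on the +x side, so R = (49.100, 0.0000). E and U share the same x with |EU| = 39.2 and U on the +y side, so U = (0.0000, 39.200). The virtual corner opposite E is at (49.100, 39.200). The tangent condition forces ZT to be normal to RT and since A1 is tangent to PU there, ZP ⟂ PU, with radius 7.3, so the center Z sits 7.3 in from both sides at Z = (41.800, 31.900). That places the tangent points at T = (49.100, 31.900) on RT and P = (41.800, 39.200) on PU. Then cos ∠PZR = ZP·ZR / (|ZP||ZR|), giving 167.11°.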